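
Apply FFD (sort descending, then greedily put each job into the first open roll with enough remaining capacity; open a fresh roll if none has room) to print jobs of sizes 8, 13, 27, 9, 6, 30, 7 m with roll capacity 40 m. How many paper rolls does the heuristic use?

3

Sorted descending: 30, 27, 13, 9, 8, 7, 6.
  30 → roll 1 (new)  [load 30/40]
  27 → roll 2 (new)  [load 27/40]
  13 → roll 2  [load 40/40]
  9 → roll 1  [load 39/40]
  8 → roll 3 (new)  [load 8/40]
  7 → roll 3  [load 15/40]
  6 → roll 3  [load 21/40]
3 paper rolls opened.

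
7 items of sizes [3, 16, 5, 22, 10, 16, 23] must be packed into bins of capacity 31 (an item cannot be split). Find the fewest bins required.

4

Total = 23 + 22 + 16 + 16 + 10 + 5 + 3 = 95.
Lower bound: ⌈95/31⌉ = 4 bins.
A packing using 4 bins:
  bin 1: 23 + 5 + 3 = 31
  bin 2: 22 = 22
  bin 3: 16 + 10 = 26
  bin 4: 16 = 16
This matches the lower bound, so 4 is optimal.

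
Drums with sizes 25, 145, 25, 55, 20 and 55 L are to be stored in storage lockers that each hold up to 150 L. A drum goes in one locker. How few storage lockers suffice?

3

Total = 145 + 55 + 55 + 25 + 25 + 20 = 325 L.
Lower bound: ⌈325/150⌉ = 3 storage lockers.
A packing using 3 storage lockers:
  locker 1: 145 = 145
  locker 2: 55 + 55 + 25 = 135
  locker 3: 25 + 20 = 45
This matches the lower bound, so 3 is optimal.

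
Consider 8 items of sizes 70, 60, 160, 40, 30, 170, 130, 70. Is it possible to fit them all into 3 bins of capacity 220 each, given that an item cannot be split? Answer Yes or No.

Total = 730; ⌈730/220⌉ = 4.
At least 4 bins are required, but only 3 are allowed.

No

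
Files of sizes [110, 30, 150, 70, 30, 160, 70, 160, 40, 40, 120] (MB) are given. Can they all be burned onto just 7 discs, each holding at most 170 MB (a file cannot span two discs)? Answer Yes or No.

A valid assignment using 7 discs:
  disc 1: 160 = 160
  disc 2: 160 = 160
  disc 3: 150 = 150
  disc 4: 120 + 40 = 160
  disc 5: 110 + 40 = 150
  disc 6: 70 + 70 + 30 = 170
  disc 7: 30 = 30
Every load is within 170 MB, so 7 discs suffice.

Yes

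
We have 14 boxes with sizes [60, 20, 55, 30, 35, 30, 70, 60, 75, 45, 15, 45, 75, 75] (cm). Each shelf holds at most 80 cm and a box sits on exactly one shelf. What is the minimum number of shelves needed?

10

Total = 75 + 75 + 75 + 70 + 60 + 60 + 55 + 45 + 45 + 35 + 30 + 30 + 20 + 15 = 690 cm.
Lower bound: ⌈690/80⌉ = 9 shelves.
A packing using 10 shelves:
  shelf 1: 75 = 75
  shelf 2: 75 = 75
  shelf 3: 75 = 75
  shelf 4: 70 = 70
  shelf 5: 60 + 20 = 80
  shelf 6: 60 + 15 = 75
  shelf 7: 55 = 55
  shelf 8: 45 + 35 = 80
  shelf 9: 45 + 30 = 75
  shelf 10: 30 = 30
No arrangement into 9 shelves stays within capacity, so 10 is optimal.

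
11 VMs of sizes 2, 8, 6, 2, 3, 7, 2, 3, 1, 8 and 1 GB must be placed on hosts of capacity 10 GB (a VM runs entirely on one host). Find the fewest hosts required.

Total = 8 + 8 + 7 + 6 + 3 + 3 + 2 + 2 + 2 + 1 + 1 = 43 GB.
Lower bound: ⌈43/10⌉ = 5 hosts.
A packing using 5 hosts:
  host 1: 8 + 2 = 10
  host 2: 8 + 2 = 10
  host 3: 7 + 3 = 10
  host 4: 6 + 3 + 1 = 10
  host 5: 2 + 1 = 3
This matches the lower bound, so 5 is optimal.

5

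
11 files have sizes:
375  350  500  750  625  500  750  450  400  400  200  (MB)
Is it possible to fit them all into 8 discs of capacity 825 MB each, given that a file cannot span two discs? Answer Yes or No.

A valid assignment using 8 discs:
  disc 1: 750 = 750
  disc 2: 750 = 750
  disc 3: 625 + 200 = 825
  disc 4: 500 = 500
  disc 5: 500 = 500
  disc 6: 450 + 375 = 825
  disc 7: 400 + 400 = 800
  disc 8: 350 = 350
Every load is within 825 MB, so 8 discs suffice.

Yes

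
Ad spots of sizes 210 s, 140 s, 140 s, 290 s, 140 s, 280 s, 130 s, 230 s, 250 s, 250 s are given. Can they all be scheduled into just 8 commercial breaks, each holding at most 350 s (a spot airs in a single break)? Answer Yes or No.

A valid assignment using 8 commercial breaks:
  break 1: 290 = 290
  break 2: 280 = 280
  break 3: 250 = 250
  break 4: 250 = 250
  break 5: 230 = 230
  break 6: 210 + 140 = 350
  break 7: 140 + 140 = 280
  break 8: 130 = 130
Every load is within 350 s, so 8 commercial breaks suffice.

Yes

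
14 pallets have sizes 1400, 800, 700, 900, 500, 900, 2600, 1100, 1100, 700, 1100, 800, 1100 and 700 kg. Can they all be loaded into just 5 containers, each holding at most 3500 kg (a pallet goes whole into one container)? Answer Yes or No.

Yes

A valid assignment using 5 containers:
  container 1: 2600 + 900 = 3500
  container 2: 1400 + 1100 + 900 = 3400
  container 3: 1100 + 1100 + 1100 = 3300
  container 4: 800 + 800 + 700 + 700 + 500 = 3500
  container 5: 700 = 700
Every load is within 3500 kg, so 5 containers suffice.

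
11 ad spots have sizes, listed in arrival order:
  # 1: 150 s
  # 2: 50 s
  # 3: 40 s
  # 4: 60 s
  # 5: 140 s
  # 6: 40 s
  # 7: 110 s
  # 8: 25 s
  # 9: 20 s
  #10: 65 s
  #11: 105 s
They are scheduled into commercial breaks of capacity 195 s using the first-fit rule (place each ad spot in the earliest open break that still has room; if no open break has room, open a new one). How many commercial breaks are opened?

  150 → break 1 (new)  [load 150/195]
  50 → break 2 (new)  [load 50/195]
  40 → break 1  [load 190/195]
  60 → break 2  [load 110/195]
  140 → break 3 (new)  [load 140/195]
  40 → break 2  [load 150/195]
  110 → break 4 (new)  [load 110/195]
  25 → break 2  [load 175/195]
  20 → break 2  [load 195/195]
  65 → break 4  [load 175/195]
  105 → break 5 (new)  [load 105/195]
5 commercial breaks opened.

5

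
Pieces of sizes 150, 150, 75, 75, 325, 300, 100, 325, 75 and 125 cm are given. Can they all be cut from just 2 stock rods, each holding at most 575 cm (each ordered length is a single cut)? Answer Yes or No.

Total = 1700 cm; ⌈1700/575⌉ = 3.
At least 3 stock rods are required, but only 2 are allowed.

No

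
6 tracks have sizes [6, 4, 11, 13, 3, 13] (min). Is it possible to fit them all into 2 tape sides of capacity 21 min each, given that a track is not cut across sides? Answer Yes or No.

Total = 50 min; ⌈50/21⌉ = 3.
At least 3 tape sides are required, but only 2 are allowed.

No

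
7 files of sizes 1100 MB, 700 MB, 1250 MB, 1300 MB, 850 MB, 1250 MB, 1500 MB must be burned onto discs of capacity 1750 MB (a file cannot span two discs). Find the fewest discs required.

6

Total = 1500 + 1300 + 1250 + 1250 + 1100 + 850 + 700 = 7950 MB.
Lower bound: ⌈7950/1750⌉ = 5 discs.
A packing using 6 discs:
  disc 1: 1500 = 1500
  disc 2: 1300 = 1300
  disc 3: 1250 = 1250
  disc 4: 1250 = 1250
  disc 5: 1100 = 1100
  disc 6: 850 + 700 = 1550
No arrangement into 5 discs stays within capacity, so 6 is optimal.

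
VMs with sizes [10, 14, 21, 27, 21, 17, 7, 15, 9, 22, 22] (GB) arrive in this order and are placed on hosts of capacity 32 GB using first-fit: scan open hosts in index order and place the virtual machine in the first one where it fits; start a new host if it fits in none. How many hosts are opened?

7

  10 → host 1 (new)  [load 10/32]
  14 → host 1  [load 24/32]
  21 → host 2 (new)  [load 21/32]
  27 → host 3 (new)  [load 27/32]
  21 → host 4 (new)  [load 21/32]
  17 → host 5 (new)  [load 17/32]
  7 → host 1  [load 31/32]
  15 → host 5  [load 32/32]
  9 → host 2  [load 30/32]
  22 → host 6 (new)  [load 22/32]
  22 → host 7 (new)  [load 22/32]
7 hosts opened.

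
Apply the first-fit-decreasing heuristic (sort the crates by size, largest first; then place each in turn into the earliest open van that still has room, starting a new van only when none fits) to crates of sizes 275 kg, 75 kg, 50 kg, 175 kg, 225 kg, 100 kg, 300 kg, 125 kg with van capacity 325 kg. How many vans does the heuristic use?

Sorted descending: 300, 275, 225, 175, 125, 100, 75, 50.
  300 → van 1 (new)  [load 300/325]
  275 → van 2 (new)  [load 275/325]
  225 → van 3 (new)  [load 225/325]
  175 → van 4 (new)  [load 175/325]
  125 → van 4  [load 300/325]
  100 → van 3  [load 325/325]
  75 → van 5 (new)  [load 75/325]
  50 → van 2  [load 325/325]
5 vans opened.

5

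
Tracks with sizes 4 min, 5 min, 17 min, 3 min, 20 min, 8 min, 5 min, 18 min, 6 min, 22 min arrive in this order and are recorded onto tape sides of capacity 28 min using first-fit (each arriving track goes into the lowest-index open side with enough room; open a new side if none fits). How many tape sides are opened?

4

  4 → side 1 (new)  [load 4/28]
  5 → side 1  [load 9/28]
  17 → side 1  [load 26/28]
  3 → side 2 (new)  [load 3/28]
  20 → side 2  [load 23/28]
  8 → side 3 (new)  [load 8/28]
  5 → side 2  [load 28/28]
  18 → side 3  [load 26/28]
  6 → side 4 (new)  [load 6/28]
  22 → side 4  [load 28/28]
4 tape sides opened.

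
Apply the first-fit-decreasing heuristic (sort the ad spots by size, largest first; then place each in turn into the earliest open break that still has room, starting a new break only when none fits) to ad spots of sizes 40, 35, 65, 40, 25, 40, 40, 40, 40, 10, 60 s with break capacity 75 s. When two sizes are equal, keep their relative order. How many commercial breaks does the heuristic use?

Sorted descending: 65, 60, 40, 40, 40, 40, 40, 40, 35, 25, 10.
  65 → break 1 (new)  [load 65/75]
  60 → break 2 (new)  [load 60/75]
  40 → break 3 (new)  [load 40/75]
  40 → break 4 (new)  [load 40/75]
  40 → break 5 (new)  [load 40/75]
  40 → break 6 (new)  [load 40/75]
  40 → break 7 (new)  [load 40/75]
  40 → break 8 (new)  [load 40/75]
  35 → break 3  [load 75/75]
  25 → break 4  [load 65/75]
  10 → break 1  [load 75/75]
8 commercial breaks opened.

8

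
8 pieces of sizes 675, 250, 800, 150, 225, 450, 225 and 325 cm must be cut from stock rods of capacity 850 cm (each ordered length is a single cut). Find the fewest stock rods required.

Total = 800 + 675 + 450 + 325 + 250 + 225 + 225 + 150 = 3100 cm.
Lower bound: ⌈3100/850⌉ = 4 stock rods.
A packing using 4 stock rods:
  stock rod 1: 800 = 800
  stock rod 2: 675 + 150 = 825
  stock rod 3: 450 + 325 = 775
  stock rod 4: 250 + 225 + 225 = 700
This matches the lower bound, so 4 is optimal.

4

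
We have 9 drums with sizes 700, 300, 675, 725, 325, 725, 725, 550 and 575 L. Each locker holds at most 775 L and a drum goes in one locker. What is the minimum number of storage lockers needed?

8

Total = 725 + 725 + 725 + 700 + 675 + 575 + 550 + 325 + 300 = 5300 L.
Lower bound: ⌈5300/775⌉ = 7 storage lockers.
A packing using 8 storage lockers:
  locker 1: 725 = 725
  locker 2: 725 = 725
  locker 3: 725 = 725
  locker 4: 700 = 700
  locker 5: 675 = 675
  locker 6: 575 = 575
  locker 7: 550 = 550
  locker 8: 325 + 300 = 625
No arrangement into 7 storage lockers stays within capacity, so 8 is optimal.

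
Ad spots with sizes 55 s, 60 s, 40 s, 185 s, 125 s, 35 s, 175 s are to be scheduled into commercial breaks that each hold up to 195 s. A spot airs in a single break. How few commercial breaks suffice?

Total = 185 + 175 + 125 + 60 + 55 + 40 + 35 = 675 s.
Lower bound: ⌈675/195⌉ = 4 commercial breaks.
A packing using 4 commercial breaks:
  break 1: 185 = 185
  break 2: 175 = 175
  break 3: 125 + 60 = 185
  break 4: 55 + 40 + 35 = 130
This matches the lower bound, so 4 is optimal.

4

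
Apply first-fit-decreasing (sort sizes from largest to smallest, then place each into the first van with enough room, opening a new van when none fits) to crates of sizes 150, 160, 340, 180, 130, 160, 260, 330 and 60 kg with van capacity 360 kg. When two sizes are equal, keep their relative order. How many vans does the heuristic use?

Sorted descending: 340, 330, 260, 180, 160, 160, 150, 130, 60.
  340 → van 1 (new)  [load 340/360]
  330 → van 2 (new)  [load 330/360]
  260 → van 3 (new)  [load 260/360]
  180 → van 4 (new)  [load 180/360]
  160 → van 4  [load 340/360]
  160 → van 5 (new)  [load 160/360]
  150 → van 5  [load 310/360]
  130 → van 6 (new)  [load 130/360]
  60 → van 3  [load 320/360]
6 vans opened.

6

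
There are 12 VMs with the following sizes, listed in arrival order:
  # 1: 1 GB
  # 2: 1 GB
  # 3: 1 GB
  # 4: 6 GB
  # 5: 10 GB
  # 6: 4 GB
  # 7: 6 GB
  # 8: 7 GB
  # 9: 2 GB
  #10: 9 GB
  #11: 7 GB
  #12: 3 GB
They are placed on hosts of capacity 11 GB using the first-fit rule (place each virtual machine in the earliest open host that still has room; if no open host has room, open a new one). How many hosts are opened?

  1 → host 1 (new)  [load 1/11]
  1 → host 1  [load 2/11]
  1 → host 1  [load 3/11]
  6 → host 1  [load 9/11]
  10 → host 2 (new)  [load 10/11]
  4 → host 3 (new)  [load 4/11]
  6 → host 3  [load 10/11]
  7 → host 4 (new)  [load 7/11]
  2 → host 1  [load 11/11]
  9 → host 5 (new)  [load 9/11]
  7 → host 6 (new)  [load 7/11]
  3 → host 4  [load 10/11]
6 hosts opened.

6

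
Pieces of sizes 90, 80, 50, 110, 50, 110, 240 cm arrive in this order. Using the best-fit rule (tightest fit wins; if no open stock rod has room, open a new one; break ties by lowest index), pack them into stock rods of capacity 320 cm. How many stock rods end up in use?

3

  90 → stock rod 1 (new)  [load 90/320]
  80 → stock rod 1  [load 170/320]
  50 → stock rod 1  [load 220/320]
  110 → stock rod 2 (new)  [load 110/320]
  50 → stock rod 1  [load 270/320]
  110 → stock rod 2  [load 220/320]
  240 → stock rod 3 (new)  [load 240/320]
3 stock rods opened.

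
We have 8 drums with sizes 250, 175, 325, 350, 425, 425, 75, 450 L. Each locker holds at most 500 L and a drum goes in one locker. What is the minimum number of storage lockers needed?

6

Total = 450 + 425 + 425 + 350 + 325 + 250 + 175 + 75 = 2475 L.
Lower bound: ⌈2475/500⌉ = 5 storage lockers.
A packing using 6 storage lockers:
  locker 1: 450 = 450
  locker 2: 425 + 75 = 500
  locker 3: 425 = 425
  locker 4: 350 = 350
  locker 5: 325 + 175 = 500
  locker 6: 250 = 250
No arrangement into 5 storage lockers stays within capacity, so 6 is optimal.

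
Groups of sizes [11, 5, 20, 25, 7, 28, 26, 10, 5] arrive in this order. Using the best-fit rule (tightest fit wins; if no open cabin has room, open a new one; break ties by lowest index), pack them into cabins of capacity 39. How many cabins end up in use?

4

  11 → cabin 1 (new)  [load 11/39]
  5 → cabin 1  [load 16/39]
  20 → cabin 1  [load 36/39]
  25 → cabin 2 (new)  [load 25/39]
  7 → cabin 2  [load 32/39]
  28 → cabin 3 (new)  [load 28/39]
  26 → cabin 4 (new)  [load 26/39]
  10 → cabin 3  [load 38/39]
  5 → cabin 2  [load 37/39]
4 cabins opened.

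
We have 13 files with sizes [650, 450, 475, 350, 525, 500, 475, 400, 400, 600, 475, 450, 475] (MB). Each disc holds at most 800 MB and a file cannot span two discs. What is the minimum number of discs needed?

11

Total = 650 + 600 + 525 + 500 + 475 + 475 + 475 + 475 + 450 + 450 + 400 + 400 + 350 = 6225 MB.
Lower bound: ⌈6225/800⌉ = 8 discs.
Also, 10 files each exceed 400 MB, and no two of those can share a disc, so at least 10 discs are needed.
A packing using 11 discs:
  disc 1: 650 = 650
  disc 2: 600 = 600
  disc 3: 525 = 525
  disc 4: 500 = 500
  disc 5: 475 = 475
  disc 6: 475 = 475
  disc 7: 475 = 475
  disc 8: 475 = 475
  disc 9: 450 + 350 = 800
  disc 10: 450 = 450
  disc 11: 400 + 400 = 800
No arrangement into 10 discs stays within capacity, so 11 is optimal.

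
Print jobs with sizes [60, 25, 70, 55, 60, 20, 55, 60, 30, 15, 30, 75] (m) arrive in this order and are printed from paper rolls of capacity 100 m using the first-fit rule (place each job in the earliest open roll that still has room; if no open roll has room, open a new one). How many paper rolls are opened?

7

  60 → roll 1 (new)  [load 60/100]
  25 → roll 1  [load 85/100]
  70 → roll 2 (new)  [load 70/100]
  55 → roll 3 (new)  [load 55/100]
  60 → roll 4 (new)  [load 60/100]
  20 → roll 2  [load 90/100]
  55 → roll 5 (new)  [load 55/100]
  60 → roll 6 (new)  [load 60/100]
  30 → roll 3  [load 85/100]
  15 → roll 1  [load 100/100]
  30 → roll 4  [load 90/100]
  75 → roll 7 (new)  [load 75/100]
7 paper rolls opened.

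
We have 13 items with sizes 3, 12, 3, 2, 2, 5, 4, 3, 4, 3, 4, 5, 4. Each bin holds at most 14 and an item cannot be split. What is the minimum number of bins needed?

4

Total = 12 + 5 + 5 + 4 + 4 + 4 + 4 + 3 + 3 + 3 + 3 + 2 + 2 = 54.
Lower bound: ⌈54/14⌉ = 4 bins.
A packing using 4 bins:
  bin 1: 12 + 2 = 14
  bin 2: 5 + 5 + 4 = 14
  bin 3: 4 + 4 + 4 + 2 = 14
  bin 4: 3 + 3 + 3 + 3 = 12
This matches the lower bound, so 4 is optimal.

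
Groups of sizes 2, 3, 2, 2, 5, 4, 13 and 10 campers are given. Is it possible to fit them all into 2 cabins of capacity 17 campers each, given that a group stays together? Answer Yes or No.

Total = 41 campers; ⌈41/17⌉ = 3.
At least 3 cabins are required, but only 2 are allowed.

No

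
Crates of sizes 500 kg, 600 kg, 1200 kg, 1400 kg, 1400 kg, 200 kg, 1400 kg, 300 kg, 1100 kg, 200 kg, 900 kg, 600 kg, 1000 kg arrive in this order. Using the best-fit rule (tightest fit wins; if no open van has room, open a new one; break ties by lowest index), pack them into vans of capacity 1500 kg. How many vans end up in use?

8

  500 → van 1 (new)  [load 500/1500]
  600 → van 1  [load 1100/1500]
  1200 → van 2 (new)  [load 1200/1500]
  1400 → van 3 (new)  [load 1400/1500]
  1400 → van 4 (new)  [load 1400/1500]
  200 → van 2  [load 1400/1500]
  1400 → van 5 (new)  [load 1400/1500]
  300 → van 1  [load 1400/1500]
  1100 → van 6 (new)  [load 1100/1500]
  200 → van 6  [load 1300/1500]
  900 → van 7 (new)  [load 900/1500]
  600 → van 7  [load 1500/1500]
  1000 → van 8 (new)  [load 1000/1500]
8 vans opened.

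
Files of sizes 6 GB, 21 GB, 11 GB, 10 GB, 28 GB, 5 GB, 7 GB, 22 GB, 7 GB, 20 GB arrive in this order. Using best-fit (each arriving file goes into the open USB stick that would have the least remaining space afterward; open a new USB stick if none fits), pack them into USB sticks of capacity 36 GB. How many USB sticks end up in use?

5

  6 → USB stick 1 (new)  [load 6/36]
  21 → USB stick 1  [load 27/36]
  11 → USB stick 2 (new)  [load 11/36]
  10 → USB stick 2  [load 21/36]
  28 → USB stick 3 (new)  [load 28/36]
  5 → USB stick 3  [load 33/36]
  7 → USB stick 1  [load 34/36]
  22 → USB stick 4 (new)  [load 22/36]
  7 → USB stick 4  [load 29/36]
  20 → USB stick 5 (new)  [load 20/36]
5 USB sticks opened.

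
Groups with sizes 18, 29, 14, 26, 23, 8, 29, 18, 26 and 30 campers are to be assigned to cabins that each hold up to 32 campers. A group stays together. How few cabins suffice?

8

Total = 30 + 29 + 29 + 26 + 26 + 23 + 18 + 18 + 14 + 8 = 221 campers.
Lower bound: ⌈221/32⌉ = 7 cabins.
Also, 8 groups each exceed 16 campers, and no two of those can share a cabin, so at least 8 cabins are needed.
A packing using 8 cabins:
  cabin 1: 30 = 30
  cabin 2: 29 = 29
  cabin 3: 29 = 29
  cabin 4: 26 = 26
  cabin 5: 26 = 26
  cabin 6: 23 + 8 = 31
  cabin 7: 18 + 14 = 32
  cabin 8: 18 = 18
This matches the lower bound, so 8 is optimal.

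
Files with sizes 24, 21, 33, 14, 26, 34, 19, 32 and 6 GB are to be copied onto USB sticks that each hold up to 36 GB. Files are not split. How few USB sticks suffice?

7

Total = 34 + 33 + 32 + 26 + 24 + 21 + 19 + 14 + 6 = 209 GB.
Lower bound: ⌈209/36⌉ = 6 USB sticks.
Also, 7 files each exceed 18 GB, and no two of those can share a USB stick, so at least 7 USB sticks are needed.
A packing using 7 USB sticks:
  USB stick 1: 34 = 34
  USB stick 2: 33 = 33
  USB stick 3: 32 = 32
  USB stick 4: 26 + 6 = 32
  USB stick 5: 24 = 24
  USB stick 6: 21 + 14 = 35
  USB stick 7: 19 = 19
This matches the lower bound, so 7 is optimal.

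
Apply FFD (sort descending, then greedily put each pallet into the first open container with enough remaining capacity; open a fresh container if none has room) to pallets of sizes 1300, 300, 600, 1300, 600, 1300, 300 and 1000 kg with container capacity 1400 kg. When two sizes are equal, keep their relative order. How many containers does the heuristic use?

Sorted descending: 1300, 1300, 1300, 1000, 600, 600, 300, 300.
  1300 → container 1 (new)  [load 1300/1400]
  1300 → container 2 (new)  [load 1300/1400]
  1300 → container 3 (new)  [load 1300/1400]
  1000 → container 4 (new)  [load 1000/1400]
  600 → container 5 (new)  [load 600/1400]
  600 → container 5  [load 1200/1400]
  300 → container 4  [load 1300/1400]
  300 → container 6 (new)  [load 300/1400]
6 containers opened.

6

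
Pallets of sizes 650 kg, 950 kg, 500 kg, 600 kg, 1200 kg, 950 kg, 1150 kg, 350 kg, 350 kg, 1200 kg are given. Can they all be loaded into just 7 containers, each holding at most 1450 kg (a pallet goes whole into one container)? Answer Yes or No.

A valid assignment using 7 containers:
  container 1: 1200 = 1200
  container 2: 1200 = 1200
  container 3: 1150 = 1150
  container 4: 950 + 500 = 1450
  container 5: 950 + 350 = 1300
  container 6: 650 + 600 = 1250
  container 7: 350 = 350
Every load is within 1450 kg, so 7 containers suffice.

Yes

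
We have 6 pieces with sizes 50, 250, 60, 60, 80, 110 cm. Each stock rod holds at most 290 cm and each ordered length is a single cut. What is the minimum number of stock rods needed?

3

Total = 250 + 110 + 80 + 60 + 60 + 50 = 610 cm.
Lower bound: ⌈610/290⌉ = 3 stock rods.
A packing using 3 stock rods:
  stock rod 1: 250 = 250
  stock rod 2: 110 + 80 + 60 = 250
  stock rod 3: 60 + 50 = 110
This matches the lower bound, so 3 is optimal.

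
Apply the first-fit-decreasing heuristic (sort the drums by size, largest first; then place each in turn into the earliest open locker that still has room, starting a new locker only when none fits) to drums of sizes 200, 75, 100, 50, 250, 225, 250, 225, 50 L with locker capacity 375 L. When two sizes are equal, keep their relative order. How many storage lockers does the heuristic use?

5

Sorted descending: 250, 250, 225, 225, 200, 100, 75, 50, 50.
  250 → locker 1 (new)  [load 250/375]
  250 → locker 2 (new)  [load 250/375]
  225 → locker 3 (new)  [load 225/375]
  225 → locker 4 (new)  [load 225/375]
  200 → locker 5 (new)  [load 200/375]
  100 → locker 1  [load 350/375]
  75 → locker 2  [load 325/375]
  50 → locker 2  [load 375/375]
  50 → locker 3  [load 275/375]
5 storage lockers opened.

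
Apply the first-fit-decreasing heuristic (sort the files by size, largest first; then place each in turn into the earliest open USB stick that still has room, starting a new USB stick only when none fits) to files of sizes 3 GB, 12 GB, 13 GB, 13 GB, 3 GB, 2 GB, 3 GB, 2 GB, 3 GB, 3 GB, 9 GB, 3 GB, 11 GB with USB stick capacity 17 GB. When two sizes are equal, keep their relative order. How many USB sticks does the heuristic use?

5

Sorted descending: 13, 13, 12, 11, 9, 3, 3, 3, 3, 3, 3, 2, 2.
  13 → USB stick 1 (new)  [load 13/17]
  13 → USB stick 2 (new)  [load 13/17]
  12 → USB stick 3 (new)  [load 12/17]
  11 → USB stick 4 (new)  [load 11/17]
  9 → USB stick 5 (new)  [load 9/17]
  3 → USB stick 1  [load 16/17]
  3 → USB stick 2  [load 16/17]
  3 → USB stick 3  [load 15/17]
  3 → USB stick 4  [load 14/17]
  3 → USB stick 4  [load 17/17]
  3 → USB stick 5  [load 12/17]
  2 → USB stick 3  [load 17/17]
  2 → USB stick 5  [load 14/17]
5 USB sticks opened.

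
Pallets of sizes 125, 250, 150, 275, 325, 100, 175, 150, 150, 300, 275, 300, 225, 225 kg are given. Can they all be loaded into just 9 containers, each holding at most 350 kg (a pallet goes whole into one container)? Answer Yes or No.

No

Total = 3025 kg; ⌈3025/350⌉ = 9.
The bound of 9 does not rule out 9, but exhaustive search shows no assignment into 9 containers of capacity 350 kg exists — the minimum is 10.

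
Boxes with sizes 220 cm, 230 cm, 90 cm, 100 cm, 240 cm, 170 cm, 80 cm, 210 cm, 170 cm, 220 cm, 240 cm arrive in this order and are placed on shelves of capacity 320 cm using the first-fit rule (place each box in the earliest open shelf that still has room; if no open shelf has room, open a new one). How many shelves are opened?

  220 → shelf 1 (new)  [load 220/320]
  230 → shelf 2 (new)  [load 230/320]
  90 → shelf 1  [load 310/320]
  100 → shelf 3 (new)  [load 100/320]
  240 → shelf 4 (new)  [load 240/320]
  170 → shelf 3  [load 270/320]
  80 → shelf 2  [load 310/320]
  210 → shelf 5 (new)  [load 210/320]
  170 → shelf 6 (new)  [load 170/320]
  220 → shelf 7 (new)  [load 220/320]
  240 → shelf 8 (new)  [load 240/320]
8 shelves opened.

8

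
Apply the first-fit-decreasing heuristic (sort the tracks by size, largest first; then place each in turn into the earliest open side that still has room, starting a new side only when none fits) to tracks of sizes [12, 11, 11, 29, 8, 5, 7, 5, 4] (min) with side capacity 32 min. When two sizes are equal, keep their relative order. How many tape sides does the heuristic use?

Sorted descending: 29, 12, 11, 11, 8, 7, 5, 5, 4.
  29 → side 1 (new)  [load 29/32]
  12 → side 2 (new)  [load 12/32]
  11 → side 2  [load 23/32]
  11 → side 3 (new)  [load 11/32]
  8 → side 2  [load 31/32]
  7 → side 3  [load 18/32]
  5 → side 3  [load 23/32]
  5 → side 3  [load 28/32]
  4 → side 3  [load 32/32]
3 tape sides opened.

3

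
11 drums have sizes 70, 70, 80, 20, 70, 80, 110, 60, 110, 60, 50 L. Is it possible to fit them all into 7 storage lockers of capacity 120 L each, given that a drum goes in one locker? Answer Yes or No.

Total = 780 L; ⌈780/120⌉ = 7.
The bound of 7 does not rule out 7, but exhaustive search shows no assignment into 7 storage lockers of capacity 120 L exists — the minimum is 8.

No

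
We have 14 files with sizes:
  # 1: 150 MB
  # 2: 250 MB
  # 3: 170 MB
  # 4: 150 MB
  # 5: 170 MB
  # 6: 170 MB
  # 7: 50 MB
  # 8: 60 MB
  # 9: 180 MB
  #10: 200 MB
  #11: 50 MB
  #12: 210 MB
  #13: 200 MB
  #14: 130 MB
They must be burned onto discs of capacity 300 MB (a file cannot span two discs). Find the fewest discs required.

9

Total = 250 + 210 + 200 + 200 + 180 + 170 + 170 + 170 + 150 + 150 + 130 + 60 + 50 + 50 = 2140 MB.
Lower bound: ⌈2140/300⌉ = 8 discs.
A packing using 9 discs:
  disc 1: 250 + 50 = 300
  disc 2: 210 + 60 = 270
  disc 3: 200 + 50 = 250
  disc 4: 200 = 200
  disc 5: 180 = 180
  disc 6: 170 + 130 = 300
  disc 7: 170 = 170
  disc 8: 170 = 170
  disc 9: 150 + 150 = 300
No arrangement into 8 discs stays within capacity, so 9 is optimal.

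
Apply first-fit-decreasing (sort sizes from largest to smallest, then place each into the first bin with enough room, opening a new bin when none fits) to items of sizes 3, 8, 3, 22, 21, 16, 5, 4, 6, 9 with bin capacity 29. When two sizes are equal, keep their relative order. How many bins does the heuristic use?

4

Sorted descending: 22, 21, 16, 9, 8, 6, 5, 4, 3, 3.
  22 → bin 1 (new)  [load 22/29]
  21 → bin 2 (new)  [load 21/29]
  16 → bin 3 (new)  [load 16/29]
  9 → bin 3  [load 25/29]
  8 → bin 2  [load 29/29]
  6 → bin 1  [load 28/29]
  5 → bin 4 (new)  [load 5/29]
  4 → bin 3  [load 29/29]
  3 → bin 4  [load 8/29]
  3 → bin 4  [load 11/29]
4 bins opened.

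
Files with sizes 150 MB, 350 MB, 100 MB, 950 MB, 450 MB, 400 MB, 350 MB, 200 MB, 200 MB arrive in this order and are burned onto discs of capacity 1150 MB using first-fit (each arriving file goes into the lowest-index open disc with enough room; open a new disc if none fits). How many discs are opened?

  150 → disc 1 (new)  [load 150/1150]
  350 → disc 1  [load 500/1150]
  100 → disc 1  [load 600/1150]
  950 → disc 2 (new)  [load 950/1150]
  450 → disc 1  [load 1050/1150]
  400 → disc 3 (new)  [load 400/1150]
  350 → disc 3  [load 750/1150]
  200 → disc 2  [load 1150/1150]
  200 → disc 3  [load 950/1150]
3 discs opened.

3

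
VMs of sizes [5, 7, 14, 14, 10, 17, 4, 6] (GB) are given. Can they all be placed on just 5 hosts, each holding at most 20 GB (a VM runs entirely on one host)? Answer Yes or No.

A valid assignment using 5 hosts:
  host 1: 17 = 17
  host 2: 14 + 6 = 20
  host 3: 14 + 5 = 19
  host 4: 10 + 7 = 17
  host 5: 4 = 4
Every load is within 20 GB, so 5 hosts suffice.

Yes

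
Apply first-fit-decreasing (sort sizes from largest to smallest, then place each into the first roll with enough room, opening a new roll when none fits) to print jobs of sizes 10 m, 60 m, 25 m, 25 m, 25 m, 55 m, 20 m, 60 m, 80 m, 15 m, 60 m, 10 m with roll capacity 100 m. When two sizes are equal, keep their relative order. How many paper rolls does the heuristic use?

5

Sorted descending: 80, 60, 60, 60, 55, 25, 25, 25, 20, 15, 10, 10.
  80 → roll 1 (new)  [load 80/100]
  60 → roll 2 (new)  [load 60/100]
  60 → roll 3 (new)  [load 60/100]
  60 → roll 4 (new)  [load 60/100]
  55 → roll 5 (new)  [load 55/100]
  25 → roll 2  [load 85/100]
  25 → roll 3  [load 85/100]
  25 → roll 4  [load 85/100]
  20 → roll 1  [load 100/100]
  15 → roll 2  [load 100/100]
  10 → roll 3  [load 95/100]
  10 → roll 4  [load 95/100]
5 paper rolls opened.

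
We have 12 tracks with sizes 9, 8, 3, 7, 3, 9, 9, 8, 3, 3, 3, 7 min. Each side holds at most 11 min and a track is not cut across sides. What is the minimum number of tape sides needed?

Total = 9 + 9 + 9 + 8 + 8 + 7 + 7 + 3 + 3 + 3 + 3 + 3 = 72 min.
Lower bound: ⌈72/11⌉ = 7 tape sides.
A packing using 8 tape sides:
  side 1: 9 = 9
  side 2: 9 = 9
  side 3: 9 = 9
  side 4: 8 + 3 = 11
  side 5: 8 + 3 = 11
  side 6: 7 + 3 = 10
  side 7: 7 + 3 = 10
  side 8: 3 = 3
No arrangement into 7 tape sides stays within capacity, so 8 is optimal.

8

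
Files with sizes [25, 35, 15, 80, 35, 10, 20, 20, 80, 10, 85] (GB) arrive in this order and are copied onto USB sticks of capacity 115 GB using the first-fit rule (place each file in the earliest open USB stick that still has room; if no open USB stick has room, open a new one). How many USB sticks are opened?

  25 → USB stick 1 (new)  [load 25/115]
  35 → USB stick 1  [load 60/115]
  15 → USB stick 1  [load 75/115]
  80 → USB stick 2 (new)  [load 80/115]
  35 → USB stick 1  [load 110/115]
  10 → USB stick 2  [load 90/115]
  20 → USB stick 2  [load 110/115]
  20 → USB stick 3 (new)  [load 20/115]
  80 → USB stick 3  [load 100/115]
  10 → USB stick 3  [load 110/115]
  85 → USB stick 4 (new)  [load 85/115]
4 USB sticks opened.

4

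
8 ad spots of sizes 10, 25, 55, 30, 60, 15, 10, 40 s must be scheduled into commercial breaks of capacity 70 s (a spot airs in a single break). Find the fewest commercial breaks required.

Total = 60 + 55 + 40 + 30 + 25 + 15 + 10 + 10 = 245 s.
Lower bound: ⌈245/70⌉ = 4 commercial breaks.
A packing using 4 commercial breaks:
  break 1: 60 + 10 = 70
  break 2: 55 + 15 = 70
  break 3: 40 + 30 = 70
  break 4: 25 + 10 = 35
This matches the lower bound, so 4 is optimal.

4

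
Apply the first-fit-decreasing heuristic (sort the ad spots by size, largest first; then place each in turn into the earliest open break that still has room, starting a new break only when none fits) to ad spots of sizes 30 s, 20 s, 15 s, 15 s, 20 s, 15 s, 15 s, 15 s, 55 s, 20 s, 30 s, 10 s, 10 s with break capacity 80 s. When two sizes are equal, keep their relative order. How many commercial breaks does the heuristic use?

4

Sorted descending: 55, 30, 30, 20, 20, 20, 15, 15, 15, 15, 15, 10, 10.
  55 → break 1 (new)  [load 55/80]
  30 → break 2 (new)  [load 30/80]
  30 → break 2  [load 60/80]
  20 → break 1  [load 75/80]
  20 → break 2  [load 80/80]
  20 → break 3 (new)  [load 20/80]
  15 → break 3  [load 35/80]
  15 → break 3  [load 50/80]
  15 → break 3  [load 65/80]
  15 → break 3  [load 80/80]
  15 → break 4 (new)  [load 15/80]
  10 → break 4  [load 25/80]
  10 → break 4  [load 35/80]
4 commercial breaks opened.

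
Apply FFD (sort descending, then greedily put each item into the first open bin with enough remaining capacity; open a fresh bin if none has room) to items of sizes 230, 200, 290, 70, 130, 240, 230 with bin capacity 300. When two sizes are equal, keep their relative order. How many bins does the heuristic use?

6

Sorted descending: 290, 240, 230, 230, 200, 130, 70.
  290 → bin 1 (new)  [load 290/300]
  240 → bin 2 (new)  [load 240/300]
  230 → bin 3 (new)  [load 230/300]
  230 → bin 4 (new)  [load 230/300]
  200 → bin 5 (new)  [load 200/300]
  130 → bin 6 (new)  [load 130/300]
  70 → bin 3  [load 300/300]
6 bins opened.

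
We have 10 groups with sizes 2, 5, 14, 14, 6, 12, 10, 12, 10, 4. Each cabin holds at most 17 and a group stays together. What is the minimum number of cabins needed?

Total = 14 + 14 + 12 + 12 + 10 + 10 + 6 + 5 + 4 + 2 = 89.
Lower bound: ⌈89/17⌉ = 6 cabins.
A packing using 6 cabins:
  cabin 1: 14 + 2 = 16
  cabin 2: 14 = 14
  cabin 3: 12 + 5 = 17
  cabin 4: 12 + 4 = 16
  cabin 5: 10 + 6 = 16
  cabin 6: 10 = 10
This matches the lower bound, so 6 is optimal.

6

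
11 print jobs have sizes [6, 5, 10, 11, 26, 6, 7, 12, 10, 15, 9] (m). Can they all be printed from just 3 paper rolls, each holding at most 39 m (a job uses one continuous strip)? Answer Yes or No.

A valid assignment using 3 paper rolls:
  roll 1: 26 + 7 + 6 = 39
  roll 2: 15 + 10 + 9 + 5 = 39
  roll 3: 12 + 11 + 10 + 6 = 39
Every load is within 39 m, so 3 paper rolls suffice.

Yes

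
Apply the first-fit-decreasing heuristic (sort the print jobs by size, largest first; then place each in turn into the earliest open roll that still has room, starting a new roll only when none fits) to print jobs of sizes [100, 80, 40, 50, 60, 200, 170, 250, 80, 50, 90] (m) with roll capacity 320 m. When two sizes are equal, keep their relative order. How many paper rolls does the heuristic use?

4

Sorted descending: 250, 200, 170, 100, 90, 80, 80, 60, 50, 50, 40.
  250 → roll 1 (new)  [load 250/320]
  200 → roll 2 (new)  [load 200/320]
  170 → roll 3 (new)  [load 170/320]
  100 → roll 2  [load 300/320]
  90 → roll 3  [load 260/320]
  80 → roll 4 (new)  [load 80/320]
  80 → roll 4  [load 160/320]
  60 → roll 1  [load 310/320]
  50 → roll 3  [load 310/320]
  50 → roll 4  [load 210/320]
  40 → roll 4  [load 250/320]
4 paper rolls opened.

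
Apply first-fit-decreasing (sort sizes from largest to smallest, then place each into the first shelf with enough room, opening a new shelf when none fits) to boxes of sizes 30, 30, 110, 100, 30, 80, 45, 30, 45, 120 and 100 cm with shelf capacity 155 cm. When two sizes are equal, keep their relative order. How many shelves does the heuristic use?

Sorted descending: 120, 110, 100, 100, 80, 45, 45, 30, 30, 30, 30.
  120 → shelf 1 (new)  [load 120/155]
  110 → shelf 2 (new)  [load 110/155]
  100 → shelf 3 (new)  [load 100/155]
  100 → shelf 4 (new)  [load 100/155]
  80 → shelf 5 (new)  [load 80/155]
  45 → shelf 2  [load 155/155]
  45 → shelf 3  [load 145/155]
  30 → shelf 1  [load 150/155]
  30 → shelf 4  [load 130/155]
  30 → shelf 5  [load 110/155]
  30 → shelf 5  [load 140/155]
5 shelves opened.

5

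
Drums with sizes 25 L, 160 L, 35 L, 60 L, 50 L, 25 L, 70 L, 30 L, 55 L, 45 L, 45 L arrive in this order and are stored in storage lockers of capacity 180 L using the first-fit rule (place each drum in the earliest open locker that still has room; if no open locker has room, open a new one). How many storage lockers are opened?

4

  25 → locker 1 (new)  [load 25/180]
  160 → locker 2 (new)  [load 160/180]
  35 → locker 1  [load 60/180]
  60 → locker 1  [load 120/180]
  50 → locker 1  [load 170/180]
  25 → locker 3 (new)  [load 25/180]
  70 → locker 3  [load 95/180]
  30 → locker 3  [load 125/180]
  55 → locker 3  [load 180/180]
  45 → locker 4 (new)  [load 45/180]
  45 → locker 4  [load 90/180]
4 storage lockers opened.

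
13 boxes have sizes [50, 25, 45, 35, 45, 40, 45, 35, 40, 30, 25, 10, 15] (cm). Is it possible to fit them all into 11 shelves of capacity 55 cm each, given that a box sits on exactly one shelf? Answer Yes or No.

Yes

A valid assignment using 10 shelves:
  shelf 1: 50 = 50
  shelf 2: 45 + 10 = 55
  shelf 3: 45 = 45
  shelf 4: 45 = 45
  shelf 5: 40 + 15 = 55
  shelf 6: 40 = 40
  shelf 7: 35 = 35
  shelf 8: 35 = 35
  shelf 9: 30 + 25 = 55
  shelf 10: 25 = 25
That uses only 10 ≤ 11, so 11 shelves are enough.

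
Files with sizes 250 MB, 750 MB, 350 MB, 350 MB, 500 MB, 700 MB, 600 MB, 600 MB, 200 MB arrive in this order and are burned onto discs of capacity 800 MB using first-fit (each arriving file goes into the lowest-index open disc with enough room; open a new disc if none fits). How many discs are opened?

7

  250 → disc 1 (new)  [load 250/800]
  750 → disc 2 (new)  [load 750/800]
  350 → disc 1  [load 600/800]
  350 → disc 3 (new)  [load 350/800]
  500 → disc 4 (new)  [load 500/800]
  700 → disc 5 (new)  [load 700/800]
  600 → disc 6 (new)  [load 600/800]
  600 → disc 7 (new)  [load 600/800]
  200 → disc 1  [load 800/800]
7 discs opened.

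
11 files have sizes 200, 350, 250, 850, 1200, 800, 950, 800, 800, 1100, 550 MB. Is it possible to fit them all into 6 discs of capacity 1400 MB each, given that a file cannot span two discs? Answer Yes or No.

No

Total = 7850 MB; ⌈7850/1400⌉ = 6.
7 files each exceed half the capacity and cannot share a disc, forcing at least 7 discs.
At least 7 discs are required, but only 6 are allowed.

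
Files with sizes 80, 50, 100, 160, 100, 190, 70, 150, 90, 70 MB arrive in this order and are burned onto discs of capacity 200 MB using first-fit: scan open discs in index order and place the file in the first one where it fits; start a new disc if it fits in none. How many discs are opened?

6

  80 → disc 1 (new)  [load 80/200]
  50 → disc 1  [load 130/200]
  100 → disc 2 (new)  [load 100/200]
  160 → disc 3 (new)  [load 160/200]
  100 → disc 2  [load 200/200]
  190 → disc 4 (new)  [load 190/200]
  70 → disc 1  [load 200/200]
  150 → disc 5 (new)  [load 150/200]
  90 → disc 6 (new)  [load 90/200]
  70 → disc 6  [load 160/200]
6 discs opened.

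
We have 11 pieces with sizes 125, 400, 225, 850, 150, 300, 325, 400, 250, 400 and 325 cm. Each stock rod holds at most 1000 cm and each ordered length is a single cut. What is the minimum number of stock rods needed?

4

Total = 850 + 400 + 400 + 400 + 325 + 325 + 300 + 250 + 225 + 150 + 125 = 3750 cm.
Lower bound: ⌈3750/1000⌉ = 4 stock rods.
A packing using 4 stock rods:
  stock rod 1: 850 + 150 = 1000
  stock rod 2: 400 + 400 + 125 = 925
  stock rod 3: 400 + 325 + 250 = 975
  stock rod 4: 325 + 300 + 225 = 850
This matches the lower bound, so 4 is optimal.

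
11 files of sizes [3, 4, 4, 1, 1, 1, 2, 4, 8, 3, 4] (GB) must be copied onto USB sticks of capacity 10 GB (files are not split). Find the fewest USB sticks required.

Total = 8 + 4 + 4 + 4 + 4 + 3 + 3 + 2 + 1 + 1 + 1 = 35 GB.
Lower bound: ⌈35/10⌉ = 4 USB sticks.
A packing using 4 USB sticks:
  USB stick 1: 8 + 2 = 10
  USB stick 2: 4 + 4 + 1 + 1 = 10
  USB stick 3: 4 + 4 + 1 = 9
  USB stick 4: 3 + 3 = 6
This matches the lower bound, so 4 is optimal.

4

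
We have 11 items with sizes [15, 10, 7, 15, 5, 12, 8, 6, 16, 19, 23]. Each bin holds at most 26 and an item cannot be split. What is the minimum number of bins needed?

Total = 23 + 19 + 16 + 15 + 15 + 12 + 10 + 8 + 7 + 6 + 5 = 136.
Lower bound: ⌈136/26⌉ = 6 bins.
A packing using 6 bins:
  bin 1: 23 = 23
  bin 2: 19 + 7 = 26
  bin 3: 16 + 10 = 26
  bin 4: 15 + 8 = 23
  bin 5: 15 + 6 + 5 = 26
  bin 6: 12 = 12
This matches the lower bound, so 6 is optimal.

6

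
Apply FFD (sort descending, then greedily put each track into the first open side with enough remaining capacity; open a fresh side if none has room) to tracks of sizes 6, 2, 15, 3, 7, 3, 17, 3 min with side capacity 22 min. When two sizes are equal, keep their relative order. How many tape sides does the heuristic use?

3

Sorted descending: 17, 15, 7, 6, 3, 3, 3, 2.
  17 → side 1 (new)  [load 17/22]
  15 → side 2 (new)  [load 15/22]
  7 → side 2  [load 22/22]
  6 → side 3 (new)  [load 6/22]
  3 → side 1  [load 20/22]
  3 → side 3  [load 9/22]
  3 → side 3  [load 12/22]
  2 → side 1  [load 22/22]
3 tape sides opened.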